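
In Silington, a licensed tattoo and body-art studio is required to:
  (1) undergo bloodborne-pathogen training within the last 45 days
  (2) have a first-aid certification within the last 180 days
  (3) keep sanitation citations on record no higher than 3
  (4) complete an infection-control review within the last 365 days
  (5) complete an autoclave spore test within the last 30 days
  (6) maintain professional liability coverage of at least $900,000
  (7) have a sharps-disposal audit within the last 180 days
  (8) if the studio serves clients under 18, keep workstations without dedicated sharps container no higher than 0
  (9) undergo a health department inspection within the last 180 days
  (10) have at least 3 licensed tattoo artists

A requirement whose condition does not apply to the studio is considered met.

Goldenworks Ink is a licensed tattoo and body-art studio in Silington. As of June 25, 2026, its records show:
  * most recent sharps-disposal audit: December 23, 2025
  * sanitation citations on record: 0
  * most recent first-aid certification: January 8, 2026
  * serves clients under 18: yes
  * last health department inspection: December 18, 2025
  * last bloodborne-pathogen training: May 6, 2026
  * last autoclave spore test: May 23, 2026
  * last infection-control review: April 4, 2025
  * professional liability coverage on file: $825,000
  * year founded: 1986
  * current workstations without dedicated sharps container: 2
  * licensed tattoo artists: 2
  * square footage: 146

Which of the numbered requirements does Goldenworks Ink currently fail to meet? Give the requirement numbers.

1. bloodborne-pathogen training 50 days ago vs limit 45 → not met
2. first-aid certification 168 days ago vs limit 180 → met
3. sanitation citations on record 0 ≤ 3 → met
4. infection-control review 447 days ago vs limit 365 → not met
5. autoclave spore test 33 days ago vs limit 30 → not met
6. professional liability coverage $825,000 < $900,000 → not met
7. sharps-disposal audit 184 days ago vs limit 180 → not met
8. condition 'serves clients under 18' holds; workstations without dedicated sharps container 2 > 0 → not met
9. health department inspection 189 days ago vs limit 180 → not met
10. licensed tattoo artists 2 < 3 → not met
Not met: 1, 4, 5, 6, 7, 8, 9, 10

1, 4, 5, 6, 7, 8, 9, 10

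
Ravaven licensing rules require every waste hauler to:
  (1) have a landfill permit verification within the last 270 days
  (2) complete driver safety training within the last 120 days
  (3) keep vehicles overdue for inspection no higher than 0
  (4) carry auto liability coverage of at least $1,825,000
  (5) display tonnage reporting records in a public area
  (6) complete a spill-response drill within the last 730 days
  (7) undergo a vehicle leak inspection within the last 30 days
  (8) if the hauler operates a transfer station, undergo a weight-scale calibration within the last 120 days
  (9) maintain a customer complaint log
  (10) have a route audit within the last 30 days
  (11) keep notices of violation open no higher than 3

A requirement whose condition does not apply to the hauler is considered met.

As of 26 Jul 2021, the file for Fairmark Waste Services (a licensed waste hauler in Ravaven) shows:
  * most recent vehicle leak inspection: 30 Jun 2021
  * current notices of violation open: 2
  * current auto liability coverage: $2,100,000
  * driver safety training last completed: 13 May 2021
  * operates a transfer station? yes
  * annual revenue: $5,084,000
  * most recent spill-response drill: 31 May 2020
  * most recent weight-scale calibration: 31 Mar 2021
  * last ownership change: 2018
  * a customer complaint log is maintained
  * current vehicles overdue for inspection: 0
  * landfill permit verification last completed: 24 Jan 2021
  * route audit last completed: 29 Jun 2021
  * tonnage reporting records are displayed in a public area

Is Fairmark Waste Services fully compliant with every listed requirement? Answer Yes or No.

1. landfill permit verification 183 days ago vs limit 270 → met
2. driver safety training 74 days ago vs limit 120 → met
3. vehicles overdue for inspection 0 ≤ 0 → met
4. auto liability coverage $2,100,000 ≥ $1,825,000 → met
5. tonnage reporting records present → met
6. spill-response drill 421 days ago vs limit 730 → met
7. vehicle leak inspection 26 days ago vs limit 30 → met
8. condition 'operates a transfer station' holds; weight-scale calibration 117 days ago vs limit 120 → met
9. customer complaint log present → met
10. route audit 27 days ago vs limit 30 → met
11. notices of violation open 2 ≤ 3 → met
All met.

Yes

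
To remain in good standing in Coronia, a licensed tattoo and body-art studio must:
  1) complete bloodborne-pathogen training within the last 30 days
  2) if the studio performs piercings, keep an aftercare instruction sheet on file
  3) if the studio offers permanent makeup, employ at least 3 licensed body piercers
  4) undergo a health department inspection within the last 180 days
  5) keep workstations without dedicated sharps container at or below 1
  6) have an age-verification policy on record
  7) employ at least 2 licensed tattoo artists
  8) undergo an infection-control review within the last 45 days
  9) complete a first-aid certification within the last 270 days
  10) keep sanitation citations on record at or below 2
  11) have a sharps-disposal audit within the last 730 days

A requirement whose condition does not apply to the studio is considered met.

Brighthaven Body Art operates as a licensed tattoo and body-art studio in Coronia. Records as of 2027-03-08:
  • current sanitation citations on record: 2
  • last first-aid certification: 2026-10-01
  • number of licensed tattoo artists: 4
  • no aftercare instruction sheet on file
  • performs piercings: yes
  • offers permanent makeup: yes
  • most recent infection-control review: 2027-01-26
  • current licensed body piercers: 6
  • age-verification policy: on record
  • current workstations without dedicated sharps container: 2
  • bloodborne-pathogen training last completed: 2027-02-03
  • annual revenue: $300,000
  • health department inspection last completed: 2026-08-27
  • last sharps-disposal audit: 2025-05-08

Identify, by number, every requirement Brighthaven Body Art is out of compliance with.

1. bloodborne-pathogen training 33 days ago vs limit 30 → not met
2. condition 'performs piercings' holds; aftercare instruction sheet absent → not met
3. condition 'offers permanent makeup' holds; licensed body piercers 6 ≥ 3 → met
4. health department inspection 193 days ago vs limit 180 → not met
5. workstations without dedicated sharps container 2 > 1 → not met
6. age-verification policy present → met
7. licensed tattoo artists 4 ≥ 2 → met
8. infection-control review 41 days ago vs limit 45 → met
9. first-aid certification 158 days ago vs limit 270 → met
10. sanitation citations on record 2 ≤ 2 → met
11. sharps-disposal audit 669 days ago vs limit 730 → met
Not met: 1, 2, 4, 5

1, 2, 4, 5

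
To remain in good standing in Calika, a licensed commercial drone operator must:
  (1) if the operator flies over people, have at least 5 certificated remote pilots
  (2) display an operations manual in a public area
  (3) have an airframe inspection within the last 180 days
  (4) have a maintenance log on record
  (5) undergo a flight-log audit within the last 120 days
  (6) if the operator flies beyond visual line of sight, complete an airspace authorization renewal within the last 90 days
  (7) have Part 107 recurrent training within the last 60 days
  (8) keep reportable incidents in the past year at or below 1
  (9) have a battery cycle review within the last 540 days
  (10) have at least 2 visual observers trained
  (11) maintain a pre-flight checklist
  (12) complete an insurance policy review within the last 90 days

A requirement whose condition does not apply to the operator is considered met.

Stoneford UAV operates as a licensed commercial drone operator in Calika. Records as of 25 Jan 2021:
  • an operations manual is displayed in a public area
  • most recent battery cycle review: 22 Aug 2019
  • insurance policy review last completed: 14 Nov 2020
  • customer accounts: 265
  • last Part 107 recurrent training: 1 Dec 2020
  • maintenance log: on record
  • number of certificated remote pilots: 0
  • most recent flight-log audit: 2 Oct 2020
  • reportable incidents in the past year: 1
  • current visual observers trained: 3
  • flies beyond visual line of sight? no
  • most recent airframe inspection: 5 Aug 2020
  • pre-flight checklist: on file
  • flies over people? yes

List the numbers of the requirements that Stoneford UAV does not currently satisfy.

1. condition 'flies over people' holds; certificated remote pilots 0 < 5 → not met
2. operations manual present → met
3. airframe inspection 173 days ago vs limit 180 → met
4. maintenance log present → met
5. flight-log audit 115 days ago vs limit 120 → met
6. condition 'flies beyond visual line of sight' does not hold → requirement n/a → met
7. Part 107 recurrent training 55 days ago vs limit 60 → met
8. reportable incidents in the past year 1 ≤ 1 → met
9. battery cycle review 522 days ago vs limit 540 → met
10. visual observers trained 3 ≥ 2 → met
11. pre-flight checklist present → met
12. insurance policy review 72 days ago vs limit 90 → met
Not met: 1

1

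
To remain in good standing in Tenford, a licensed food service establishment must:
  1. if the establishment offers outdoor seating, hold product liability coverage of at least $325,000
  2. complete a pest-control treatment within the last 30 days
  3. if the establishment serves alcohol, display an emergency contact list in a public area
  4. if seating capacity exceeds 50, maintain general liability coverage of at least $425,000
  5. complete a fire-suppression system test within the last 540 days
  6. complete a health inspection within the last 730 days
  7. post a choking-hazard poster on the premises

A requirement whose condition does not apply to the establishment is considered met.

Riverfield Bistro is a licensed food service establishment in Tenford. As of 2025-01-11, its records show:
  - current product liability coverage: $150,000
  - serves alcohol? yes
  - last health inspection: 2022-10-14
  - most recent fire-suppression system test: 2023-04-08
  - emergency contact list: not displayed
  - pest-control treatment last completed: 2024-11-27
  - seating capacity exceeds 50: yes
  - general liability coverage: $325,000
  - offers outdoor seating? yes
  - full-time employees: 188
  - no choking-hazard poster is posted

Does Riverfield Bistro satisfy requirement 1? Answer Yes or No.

No

1. condition 'offers outdoor seating' holds; product liability coverage $150,000 < $325,000 → not met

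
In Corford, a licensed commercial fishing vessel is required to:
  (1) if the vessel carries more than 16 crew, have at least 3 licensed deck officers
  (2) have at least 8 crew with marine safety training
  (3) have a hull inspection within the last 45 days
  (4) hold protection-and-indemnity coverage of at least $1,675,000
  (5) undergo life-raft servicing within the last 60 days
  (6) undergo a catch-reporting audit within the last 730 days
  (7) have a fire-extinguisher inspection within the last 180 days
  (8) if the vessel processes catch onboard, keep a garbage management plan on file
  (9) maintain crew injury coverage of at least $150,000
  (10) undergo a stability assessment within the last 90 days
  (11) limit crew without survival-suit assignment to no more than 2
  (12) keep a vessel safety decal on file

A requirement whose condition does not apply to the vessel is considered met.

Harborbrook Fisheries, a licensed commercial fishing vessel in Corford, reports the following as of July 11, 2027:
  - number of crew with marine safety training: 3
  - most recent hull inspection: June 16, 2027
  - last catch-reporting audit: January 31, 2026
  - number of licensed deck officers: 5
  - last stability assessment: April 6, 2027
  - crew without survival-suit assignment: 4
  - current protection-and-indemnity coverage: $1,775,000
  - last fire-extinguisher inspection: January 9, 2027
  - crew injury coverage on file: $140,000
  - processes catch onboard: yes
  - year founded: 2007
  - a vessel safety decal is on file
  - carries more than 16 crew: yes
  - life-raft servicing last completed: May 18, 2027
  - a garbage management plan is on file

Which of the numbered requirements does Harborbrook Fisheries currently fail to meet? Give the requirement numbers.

2, 7, 9, 10, 11

1. condition 'carries more than 16 crew' holds; licensed deck officers 5 ≥ 3 → met
2. crew with marine safety training 3 < 8 → not met
3. hull inspection 25 days ago vs limit 45 → met
4. protection-and-indemnity coverage $1,775,000 ≥ $1,675,000 → met
5. life-raft servicing 54 days ago vs limit 60 → met
6. catch-reporting audit 526 days ago vs limit 730 → met
7. fire-extinguisher inspection 183 days ago vs limit 180 → not met
8. condition 'processes catch onboard' holds; garbage management plan present → met
9. crew injury coverage $140,000 < $150,000 → not met
10. stability assessment 96 days ago vs limit 90 → not met
11. crew without survival-suit assignment 4 > 2 → not met
12. vessel safety decal present → met
Not met: 2, 7, 9, 10, 11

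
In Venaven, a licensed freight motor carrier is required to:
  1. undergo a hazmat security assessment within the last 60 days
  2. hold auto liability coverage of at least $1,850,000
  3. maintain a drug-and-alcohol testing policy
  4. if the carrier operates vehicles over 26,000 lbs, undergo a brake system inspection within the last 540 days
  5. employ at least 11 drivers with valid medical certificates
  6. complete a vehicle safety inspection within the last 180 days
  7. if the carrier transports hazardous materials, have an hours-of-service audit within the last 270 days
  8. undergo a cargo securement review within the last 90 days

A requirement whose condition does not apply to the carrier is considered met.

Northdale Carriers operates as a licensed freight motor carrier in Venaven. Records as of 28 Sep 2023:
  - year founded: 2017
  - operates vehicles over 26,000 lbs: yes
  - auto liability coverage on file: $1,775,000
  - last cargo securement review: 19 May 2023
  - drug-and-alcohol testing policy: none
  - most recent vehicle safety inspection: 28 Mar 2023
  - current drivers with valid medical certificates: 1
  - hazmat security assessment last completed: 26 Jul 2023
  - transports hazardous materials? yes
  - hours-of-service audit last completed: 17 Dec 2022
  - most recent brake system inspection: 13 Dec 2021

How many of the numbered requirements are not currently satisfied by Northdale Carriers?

8

1. hazmat security assessment 64 days ago vs limit 60 → not met
2. auto liability coverage $1,775,000 < $1,850,000 → not met
3. drug-and-alcohol testing policy absent → not met
4. condition 'operates vehicles over 26,000 lbs' holds; brake system inspection 654 days ago vs limit 540 → not met
5. drivers with valid medical certificates 1 < 11 → not met
6. vehicle safety inspection 184 days ago vs limit 180 → not met
7. condition 'transports hazardous materials' holds; hours-of-service audit 285 days ago vs limit 270 → not met
8. cargo securement review 132 days ago vs limit 90 → not met
Not met: 8 of 8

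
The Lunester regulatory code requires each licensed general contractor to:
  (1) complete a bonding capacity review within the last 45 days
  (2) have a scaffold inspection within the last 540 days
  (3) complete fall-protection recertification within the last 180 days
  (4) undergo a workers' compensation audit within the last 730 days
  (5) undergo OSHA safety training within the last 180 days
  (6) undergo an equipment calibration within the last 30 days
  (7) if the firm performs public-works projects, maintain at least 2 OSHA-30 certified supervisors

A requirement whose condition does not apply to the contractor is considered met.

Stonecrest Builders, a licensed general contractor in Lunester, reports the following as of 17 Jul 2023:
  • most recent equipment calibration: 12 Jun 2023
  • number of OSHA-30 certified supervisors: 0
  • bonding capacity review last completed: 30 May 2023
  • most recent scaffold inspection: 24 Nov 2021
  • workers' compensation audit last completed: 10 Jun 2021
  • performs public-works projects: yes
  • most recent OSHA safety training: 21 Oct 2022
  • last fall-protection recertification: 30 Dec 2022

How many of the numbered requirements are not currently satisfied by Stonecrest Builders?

1. bonding capacity review 48 days ago vs limit 45 → not met
2. scaffold inspection 600 days ago vs limit 540 → not met
3. fall-protection recertification 199 days ago vs limit 180 → not met
4. workers' compensation audit 767 days ago vs limit 730 → not met
5. OSHA safety training 269 days ago vs limit 180 → not met
6. equipment calibration 35 days ago vs limit 30 → not met
7. condition 'performs public-works projects' holds; OSHA-30 certified supervisors 0 < 2 → not met
Not met: 7 of 7

7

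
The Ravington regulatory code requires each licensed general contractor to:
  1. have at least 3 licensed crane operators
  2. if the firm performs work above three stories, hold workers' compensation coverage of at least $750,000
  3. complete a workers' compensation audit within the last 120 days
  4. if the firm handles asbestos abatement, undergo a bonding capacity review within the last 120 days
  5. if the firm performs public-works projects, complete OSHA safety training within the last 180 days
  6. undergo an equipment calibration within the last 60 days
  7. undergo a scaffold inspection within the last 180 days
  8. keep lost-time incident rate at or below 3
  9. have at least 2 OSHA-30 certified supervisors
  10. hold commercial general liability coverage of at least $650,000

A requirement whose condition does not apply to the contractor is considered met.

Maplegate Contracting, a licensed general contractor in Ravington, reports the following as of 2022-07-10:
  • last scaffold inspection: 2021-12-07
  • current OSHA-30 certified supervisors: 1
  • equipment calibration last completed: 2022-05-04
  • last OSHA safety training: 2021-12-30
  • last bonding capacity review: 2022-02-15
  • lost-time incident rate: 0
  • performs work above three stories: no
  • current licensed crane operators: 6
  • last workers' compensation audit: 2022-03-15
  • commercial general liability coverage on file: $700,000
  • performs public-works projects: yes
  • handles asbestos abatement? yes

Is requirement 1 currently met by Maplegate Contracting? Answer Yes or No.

1. licensed crane operators 6 ≥ 3 → met

Yes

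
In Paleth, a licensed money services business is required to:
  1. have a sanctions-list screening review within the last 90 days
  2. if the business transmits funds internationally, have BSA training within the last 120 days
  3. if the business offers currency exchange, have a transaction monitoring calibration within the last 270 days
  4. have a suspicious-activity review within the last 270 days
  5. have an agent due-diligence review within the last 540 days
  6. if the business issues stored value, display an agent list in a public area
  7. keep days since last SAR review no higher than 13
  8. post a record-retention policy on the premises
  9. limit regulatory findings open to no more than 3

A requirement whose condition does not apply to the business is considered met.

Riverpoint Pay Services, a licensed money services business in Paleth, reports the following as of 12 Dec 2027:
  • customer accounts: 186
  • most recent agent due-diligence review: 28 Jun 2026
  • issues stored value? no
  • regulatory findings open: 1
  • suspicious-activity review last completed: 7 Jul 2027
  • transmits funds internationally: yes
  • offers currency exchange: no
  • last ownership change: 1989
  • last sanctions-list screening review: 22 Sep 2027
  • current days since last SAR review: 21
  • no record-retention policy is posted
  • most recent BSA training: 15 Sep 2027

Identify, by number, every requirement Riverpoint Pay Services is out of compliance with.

1. sanctions-list screening review 81 days ago vs limit 90 → met
2. condition 'transmits funds internationally' holds; BSA training 88 days ago vs limit 120 → met
3. condition 'offers currency exchange' does not hold → requirement n/a → met
4. suspicious-activity review 158 days ago vs limit 270 → met
5. agent due-diligence review 532 days ago vs limit 540 → met
6. condition 'issues stored value' does not hold → requirement n/a → met
7. days since last SAR review 21 > 13 → not met
8. record-retention policy absent → not met
9. regulatory findings open 1 ≤ 3 → met
Not met: 7, 8

7, 8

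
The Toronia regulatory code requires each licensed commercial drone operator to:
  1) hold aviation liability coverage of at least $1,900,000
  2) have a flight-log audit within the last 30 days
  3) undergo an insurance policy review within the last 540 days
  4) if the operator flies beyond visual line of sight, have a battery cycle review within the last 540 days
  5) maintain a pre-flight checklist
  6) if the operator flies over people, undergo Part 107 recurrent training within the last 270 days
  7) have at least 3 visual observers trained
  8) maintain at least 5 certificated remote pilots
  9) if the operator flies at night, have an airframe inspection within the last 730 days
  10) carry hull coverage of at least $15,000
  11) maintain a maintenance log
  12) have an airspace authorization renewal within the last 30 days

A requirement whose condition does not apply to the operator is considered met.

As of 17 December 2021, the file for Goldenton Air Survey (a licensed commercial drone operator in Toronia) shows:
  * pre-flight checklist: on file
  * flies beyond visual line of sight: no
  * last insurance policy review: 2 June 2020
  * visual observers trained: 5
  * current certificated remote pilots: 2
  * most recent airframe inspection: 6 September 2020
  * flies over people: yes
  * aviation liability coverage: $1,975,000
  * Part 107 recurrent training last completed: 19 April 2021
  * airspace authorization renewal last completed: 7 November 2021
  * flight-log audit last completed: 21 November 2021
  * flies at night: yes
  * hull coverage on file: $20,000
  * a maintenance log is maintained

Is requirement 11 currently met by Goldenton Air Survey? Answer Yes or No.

Yes

11. maintenance log present → met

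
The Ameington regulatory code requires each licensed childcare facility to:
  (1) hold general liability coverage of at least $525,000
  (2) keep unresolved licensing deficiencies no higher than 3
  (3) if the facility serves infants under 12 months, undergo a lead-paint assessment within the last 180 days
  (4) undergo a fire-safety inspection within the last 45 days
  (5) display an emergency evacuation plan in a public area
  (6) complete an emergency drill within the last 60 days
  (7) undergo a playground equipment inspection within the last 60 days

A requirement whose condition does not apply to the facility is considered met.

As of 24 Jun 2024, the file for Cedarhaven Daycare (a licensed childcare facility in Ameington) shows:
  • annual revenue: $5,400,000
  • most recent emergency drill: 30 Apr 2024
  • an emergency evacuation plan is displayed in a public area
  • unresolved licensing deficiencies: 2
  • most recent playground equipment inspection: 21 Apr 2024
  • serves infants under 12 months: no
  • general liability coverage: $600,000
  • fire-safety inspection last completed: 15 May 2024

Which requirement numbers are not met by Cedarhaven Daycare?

1. general liability coverage $600,000 ≥ $525,000 → met
2. unresolved licensing deficiencies 2 ≤ 3 → met
3. condition 'serves infants under 12 months' does not hold → requirement n/a → met
4. fire-safety inspection 40 days ago vs limit 45 → met
5. emergency evacuation plan present → met
6. emergency drill 55 days ago vs limit 60 → met
7. playground equipment inspection 64 days ago vs limit 60 → not met
Not met: 7

7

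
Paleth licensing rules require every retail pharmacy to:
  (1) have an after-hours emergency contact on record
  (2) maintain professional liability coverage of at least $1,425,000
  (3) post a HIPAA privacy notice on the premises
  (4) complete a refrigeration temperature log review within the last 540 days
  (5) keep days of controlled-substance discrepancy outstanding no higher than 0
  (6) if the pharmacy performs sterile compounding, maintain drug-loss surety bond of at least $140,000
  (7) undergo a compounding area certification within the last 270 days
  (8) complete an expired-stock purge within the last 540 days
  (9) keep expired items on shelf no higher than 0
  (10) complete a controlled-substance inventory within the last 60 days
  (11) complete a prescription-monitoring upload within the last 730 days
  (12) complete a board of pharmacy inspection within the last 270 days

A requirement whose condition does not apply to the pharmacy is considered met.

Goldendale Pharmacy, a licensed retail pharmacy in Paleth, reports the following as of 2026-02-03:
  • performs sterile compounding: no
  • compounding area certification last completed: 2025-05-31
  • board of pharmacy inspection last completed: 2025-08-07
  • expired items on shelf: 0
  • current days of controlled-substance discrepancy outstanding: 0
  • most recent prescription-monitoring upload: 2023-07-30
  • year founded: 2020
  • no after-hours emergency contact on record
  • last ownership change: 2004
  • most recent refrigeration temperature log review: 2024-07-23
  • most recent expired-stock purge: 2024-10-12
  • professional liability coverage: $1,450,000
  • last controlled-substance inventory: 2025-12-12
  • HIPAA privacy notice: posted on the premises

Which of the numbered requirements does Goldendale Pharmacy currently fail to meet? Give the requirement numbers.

1. after-hours emergency contact absent → not met
2. professional liability coverage $1,450,000 ≥ $1,425,000 → met
3. HIPAA privacy notice present → met
4. refrigeration temperature log review 560 days ago vs limit 540 → not met
5. days of controlled-substance discrepancy outstanding 0 ≤ 0 → met
6. condition 'performs sterile compounding' does not hold → requirement n/a → met
7. compounding area certification 248 days ago vs limit 270 → met
8. expired-stock purge 479 days ago vs limit 540 → met
9. expired items on shelf 0 ≤ 0 → met
10. controlled-substance inventory 53 days ago vs limit 60 → met
11. prescription-monitoring upload 919 days ago vs limit 730 → not met
12. board of pharmacy inspection 180 days ago vs limit 270 → met
Not met: 1, 4, 11

1, 4, 11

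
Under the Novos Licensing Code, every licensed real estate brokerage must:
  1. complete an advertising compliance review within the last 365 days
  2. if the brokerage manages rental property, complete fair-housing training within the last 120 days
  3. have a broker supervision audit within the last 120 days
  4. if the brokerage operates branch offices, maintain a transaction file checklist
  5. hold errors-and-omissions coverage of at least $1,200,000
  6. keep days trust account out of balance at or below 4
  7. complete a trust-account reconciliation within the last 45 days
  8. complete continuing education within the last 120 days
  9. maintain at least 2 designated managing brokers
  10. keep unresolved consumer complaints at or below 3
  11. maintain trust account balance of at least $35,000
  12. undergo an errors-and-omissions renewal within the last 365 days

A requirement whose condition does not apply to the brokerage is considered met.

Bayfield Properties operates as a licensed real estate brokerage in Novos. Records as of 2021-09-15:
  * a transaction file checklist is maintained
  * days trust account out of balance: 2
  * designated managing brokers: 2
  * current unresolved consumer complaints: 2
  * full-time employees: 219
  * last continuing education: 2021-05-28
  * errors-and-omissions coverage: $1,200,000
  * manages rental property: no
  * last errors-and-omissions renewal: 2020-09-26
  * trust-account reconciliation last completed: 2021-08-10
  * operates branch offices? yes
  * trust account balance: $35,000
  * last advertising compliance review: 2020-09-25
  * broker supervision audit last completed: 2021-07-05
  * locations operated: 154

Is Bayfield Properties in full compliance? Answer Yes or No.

1. advertising compliance review 355 days ago vs limit 365 → met
2. condition 'manages rental property' does not hold → requirement n/a → met
3. broker supervision audit 72 days ago vs limit 120 → met
4. condition 'operates branch offices' holds; transaction file checklist present → met
5. errors-and-omissions coverage $1,200,000 ≥ $1,200,000 → met
6. days trust account out of balance 2 ≤ 4 → met
7. trust-account reconciliation 36 days ago vs limit 45 → met
8. continuing education 110 days ago vs limit 120 → met
9. designated managing brokers 2 ≥ 2 → met
10. unresolved consumer complaints 2 ≤ 3 → met
11. trust account balance $35,000 ≥ $35,000 → met
12. errors-and-omissions renewal 354 days ago vs limit 365 → met
All met.

Yes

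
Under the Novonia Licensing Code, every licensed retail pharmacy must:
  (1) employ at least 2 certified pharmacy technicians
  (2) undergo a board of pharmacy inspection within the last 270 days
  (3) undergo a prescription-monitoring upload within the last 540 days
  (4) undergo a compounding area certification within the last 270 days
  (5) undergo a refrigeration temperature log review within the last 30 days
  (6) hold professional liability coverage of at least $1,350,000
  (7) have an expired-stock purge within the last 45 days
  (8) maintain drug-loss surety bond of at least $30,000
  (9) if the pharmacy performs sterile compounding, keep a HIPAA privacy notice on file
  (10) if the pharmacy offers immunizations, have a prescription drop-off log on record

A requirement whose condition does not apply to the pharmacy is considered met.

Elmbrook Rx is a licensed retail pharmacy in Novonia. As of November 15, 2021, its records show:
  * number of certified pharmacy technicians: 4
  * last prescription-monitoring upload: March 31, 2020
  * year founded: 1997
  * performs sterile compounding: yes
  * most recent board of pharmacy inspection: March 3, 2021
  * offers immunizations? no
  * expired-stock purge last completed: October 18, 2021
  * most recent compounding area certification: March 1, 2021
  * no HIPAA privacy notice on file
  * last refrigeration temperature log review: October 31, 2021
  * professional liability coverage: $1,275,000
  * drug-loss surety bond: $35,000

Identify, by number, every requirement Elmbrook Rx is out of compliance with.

3, 6, 9

1. certified pharmacy technicians 4 ≥ 2 → met
2. board of pharmacy inspection 257 days ago vs limit 270 → met
3. prescription-monitoring upload 594 days ago vs limit 540 → not met
4. compounding area certification 259 days ago vs limit 270 → met
5. refrigeration temperature log review 15 days ago vs limit 30 → met
6. professional liability coverage $1,275,000 < $1,350,000 → not met
7. expired-stock purge 28 days ago vs limit 45 → met
8. drug-loss surety bond $35,000 ≥ $30,000 → met
9. condition 'performs sterile compounding' holds; HIPAA privacy notice absent → not met
10. condition 'offers immunizations' does not hold → requirement n/a → met
Not met: 3, 6, 9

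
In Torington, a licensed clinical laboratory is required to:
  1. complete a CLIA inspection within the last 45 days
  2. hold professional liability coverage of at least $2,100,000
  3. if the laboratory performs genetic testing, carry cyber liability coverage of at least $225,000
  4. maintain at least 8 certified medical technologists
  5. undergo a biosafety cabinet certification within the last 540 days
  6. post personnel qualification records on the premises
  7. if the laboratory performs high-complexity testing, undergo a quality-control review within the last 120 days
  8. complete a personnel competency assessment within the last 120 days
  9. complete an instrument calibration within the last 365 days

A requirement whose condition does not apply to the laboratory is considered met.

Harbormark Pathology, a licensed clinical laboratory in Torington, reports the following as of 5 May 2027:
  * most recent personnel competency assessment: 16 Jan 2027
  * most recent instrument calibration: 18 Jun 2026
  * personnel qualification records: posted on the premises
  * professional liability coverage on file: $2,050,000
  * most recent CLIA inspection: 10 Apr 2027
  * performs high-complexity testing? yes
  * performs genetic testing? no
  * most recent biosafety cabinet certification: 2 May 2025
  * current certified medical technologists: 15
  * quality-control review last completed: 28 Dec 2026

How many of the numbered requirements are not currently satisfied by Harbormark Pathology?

3

1. CLIA inspection 25 days ago vs limit 45 → met
2. professional liability coverage $2,050,000 < $2,100,000 → not met
3. condition 'performs genetic testing' does not hold → requirement n/a → met
4. certified medical technologists 15 ≥ 8 → met
5. biosafety cabinet certification 733 days ago vs limit 540 → not met
6. personnel qualification records present → met
7. condition 'performs high-complexity testing' holds; quality-control review 128 days ago vs limit 120 → not met
8. personnel competency assessment 109 days ago vs limit 120 → met
9. instrument calibration 321 days ago vs limit 365 → met
Not met: 3 of 9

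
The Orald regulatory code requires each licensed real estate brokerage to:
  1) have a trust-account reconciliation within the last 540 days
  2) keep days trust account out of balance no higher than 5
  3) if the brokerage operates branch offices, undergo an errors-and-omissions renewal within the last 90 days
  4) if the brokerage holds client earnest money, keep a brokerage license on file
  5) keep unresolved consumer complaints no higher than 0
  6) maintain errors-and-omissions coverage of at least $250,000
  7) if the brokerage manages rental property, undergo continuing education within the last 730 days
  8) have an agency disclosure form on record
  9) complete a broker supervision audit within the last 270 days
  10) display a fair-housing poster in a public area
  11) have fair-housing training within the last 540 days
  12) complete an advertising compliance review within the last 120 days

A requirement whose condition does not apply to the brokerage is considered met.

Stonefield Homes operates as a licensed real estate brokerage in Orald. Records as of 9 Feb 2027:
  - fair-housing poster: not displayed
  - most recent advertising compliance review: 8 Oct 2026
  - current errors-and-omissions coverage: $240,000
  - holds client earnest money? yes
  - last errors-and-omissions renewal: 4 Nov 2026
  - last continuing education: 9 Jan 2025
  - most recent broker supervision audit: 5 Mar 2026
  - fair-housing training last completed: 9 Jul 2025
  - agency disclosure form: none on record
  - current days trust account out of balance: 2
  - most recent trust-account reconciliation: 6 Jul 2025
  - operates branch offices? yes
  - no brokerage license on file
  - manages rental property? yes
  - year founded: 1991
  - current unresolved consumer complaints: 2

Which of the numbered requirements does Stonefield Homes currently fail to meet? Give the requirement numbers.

1, 3, 4, 5, 6, 7, 8, 9, 10, 11, 12

1. trust-account reconciliation 583 days ago vs limit 540 → not met
2. days trust account out of balance 2 ≤ 5 → met
3. condition 'operates branch offices' holds; errors-and-omissions renewal 97 days ago vs limit 90 → not met
4. condition 'holds client earnest money' holds; brokerage license absent → not met
5. unresolved consumer complaints 2 > 0 → not met
6. errors-and-omissions coverage $240,000 < $250,000 → not met
7. condition 'manages rental property' holds; continuing education 761 days ago vs limit 730 → not met
8. agency disclosure form absent → not met
9. broker supervision audit 341 days ago vs limit 270 → not met
10. fair-housing poster absent → not met
11. fair-housing training 580 days ago vs limit 540 → not met
12. advertising compliance review 124 days ago vs limit 120 → not met
Not met: 1, 3, 4, 5, 6, 7, 8, 9, 10, 11, 12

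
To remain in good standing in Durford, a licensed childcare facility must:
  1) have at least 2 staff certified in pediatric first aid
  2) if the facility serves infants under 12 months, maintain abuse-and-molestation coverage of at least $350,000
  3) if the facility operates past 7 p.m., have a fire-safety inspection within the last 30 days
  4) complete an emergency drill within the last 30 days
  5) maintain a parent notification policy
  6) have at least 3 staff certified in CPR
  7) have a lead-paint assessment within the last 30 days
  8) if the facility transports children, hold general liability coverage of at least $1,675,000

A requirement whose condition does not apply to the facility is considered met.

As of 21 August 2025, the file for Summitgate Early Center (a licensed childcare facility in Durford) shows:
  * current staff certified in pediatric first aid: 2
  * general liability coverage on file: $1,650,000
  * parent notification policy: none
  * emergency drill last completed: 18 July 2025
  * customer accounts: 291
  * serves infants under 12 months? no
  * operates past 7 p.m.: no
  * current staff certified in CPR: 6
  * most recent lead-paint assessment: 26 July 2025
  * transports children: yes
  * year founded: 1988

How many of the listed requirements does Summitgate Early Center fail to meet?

1. staff certified in pediatric first aid 2 ≥ 2 → met
2. condition 'serves infants under 12 months' does not hold → requirement n/a → met
3. condition 'operates past 7 p.m.' does not hold → requirement n/a → met
4. emergency drill 34 days ago vs limit 30 → not met
5. parent notification policy absent → not met
6. staff certified in CPR 6 ≥ 3 → met
7. lead-paint assessment 26 days ago vs limit 30 → met
8. condition 'transports children' holds; general liability coverage $1,650,000 < $1,675,000 → not met
Not met: 3 of 8

3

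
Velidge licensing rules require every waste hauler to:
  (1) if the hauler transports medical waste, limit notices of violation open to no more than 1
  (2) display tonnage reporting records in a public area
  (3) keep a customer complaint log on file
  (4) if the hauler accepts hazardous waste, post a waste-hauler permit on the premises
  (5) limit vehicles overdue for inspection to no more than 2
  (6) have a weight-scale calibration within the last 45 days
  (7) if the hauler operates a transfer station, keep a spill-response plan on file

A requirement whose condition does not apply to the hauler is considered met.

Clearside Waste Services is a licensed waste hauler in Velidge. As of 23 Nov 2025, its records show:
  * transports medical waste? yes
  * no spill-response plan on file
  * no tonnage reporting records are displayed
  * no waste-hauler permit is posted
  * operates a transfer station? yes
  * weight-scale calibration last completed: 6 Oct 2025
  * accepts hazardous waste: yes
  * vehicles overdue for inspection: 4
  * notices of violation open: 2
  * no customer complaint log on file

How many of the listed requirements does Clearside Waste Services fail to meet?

1. condition 'transports medical waste' holds; notices of violation open 2 > 1 → not met
2. tonnage reporting records absent → not met
3. customer complaint log absent → not met
4. condition 'accepts hazardous waste' holds; waste-hauler permit absent → not met
5. vehicles overdue for inspection 4 > 2 → not met
6. weight-scale calibration 48 days ago vs limit 45 → not met
7. condition 'operates a transfer station' holds; spill-response plan absent → not met
Not met: 7 of 7

7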